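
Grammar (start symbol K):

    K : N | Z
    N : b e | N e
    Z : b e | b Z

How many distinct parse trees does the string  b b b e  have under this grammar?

1

Parse trees for b b b e:
  [K [Z b [Z b [Z b e]]]]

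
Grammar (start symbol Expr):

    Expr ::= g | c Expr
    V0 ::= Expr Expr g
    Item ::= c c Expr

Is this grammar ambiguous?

Unambiguous

Only Expr is reachable from Expr; ignoring the rest: Restricted to the reachable nonterminals, every rule has the form A → t or A → t B, and no two rules for the same A share a first terminal. The grammar encodes a DFA — one run per string.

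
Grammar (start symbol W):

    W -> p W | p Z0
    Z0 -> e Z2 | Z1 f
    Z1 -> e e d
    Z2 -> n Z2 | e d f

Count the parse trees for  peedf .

Parse trees for peedf:
  [W p [Z0 e [Z2 e d f]]]
  [W p [Z0 [Z1 e e d] f]]

2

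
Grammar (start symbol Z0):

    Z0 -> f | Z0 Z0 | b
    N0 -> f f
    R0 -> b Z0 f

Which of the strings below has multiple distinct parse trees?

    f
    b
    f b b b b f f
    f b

f b b b b f f

f: 1 tree
b: 1 tree
f b b b b f f: 132 trees
f b: 1 tree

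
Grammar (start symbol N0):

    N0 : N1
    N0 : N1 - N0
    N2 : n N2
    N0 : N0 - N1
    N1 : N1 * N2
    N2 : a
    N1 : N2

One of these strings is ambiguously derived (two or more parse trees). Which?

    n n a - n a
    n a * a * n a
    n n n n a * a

n n a - n a: 2 trees
n a * a * n a: 1 tree
n n n n a * a: 1 tree

n n a - n a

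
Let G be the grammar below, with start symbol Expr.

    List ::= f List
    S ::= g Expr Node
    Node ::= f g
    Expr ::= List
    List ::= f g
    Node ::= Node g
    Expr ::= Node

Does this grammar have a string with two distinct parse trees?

Witness: f g

Derivation 1: Expr ⇒ List ⇒ f g
Derivation 2: Expr ⇒ Node ⇒ f g

Two distinct leftmost derivations for the same string.

Ambiguous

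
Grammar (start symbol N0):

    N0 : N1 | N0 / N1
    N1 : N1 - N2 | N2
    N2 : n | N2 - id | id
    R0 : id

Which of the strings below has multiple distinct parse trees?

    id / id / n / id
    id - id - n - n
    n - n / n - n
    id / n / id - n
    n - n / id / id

id / id / n / id: 1 tree
id - id - n - n: 2 trees
n - n / n - n: 1 tree
id / n / id - n: 1 tree
n - n / id / id: 1 tree

id - id - n - n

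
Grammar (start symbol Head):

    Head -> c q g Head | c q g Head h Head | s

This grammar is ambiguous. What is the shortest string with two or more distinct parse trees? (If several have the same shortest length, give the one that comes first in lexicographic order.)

c q g c q g s h s

length 1: no string has ≥2 trees
length 4: no string has ≥2 trees
length 6: no string has ≥2 trees
length 7: no string has ≥2 trees
length 9: c q g c q g s h s has 2 parse trees

Two derivations of c q g c q g s h s:
  Head ⇒ c q g Head ⇒ c q g c q g Head h Head ⇒ c q g c q g s h Head ⇒ c q g c q g s h s
  Head ⇒ c q g Head h Head ⇒ c q g c q g Head h Head ⇒ c q g c q g s h Head ⇒ c q g c q g s h s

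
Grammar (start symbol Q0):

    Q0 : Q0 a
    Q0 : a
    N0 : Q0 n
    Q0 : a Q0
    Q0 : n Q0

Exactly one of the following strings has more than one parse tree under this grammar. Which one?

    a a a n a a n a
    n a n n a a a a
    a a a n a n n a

a a a n a a n a: 1 tree
n a n n a a a a: 64 trees
a a a n a n n a: 1 tree

n a n n a a a a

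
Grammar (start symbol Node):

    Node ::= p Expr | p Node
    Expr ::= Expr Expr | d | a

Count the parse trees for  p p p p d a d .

2

Parse trees for p p p p d a d:
  [Node p [Node p [Node p [Node p [Expr [Expr d] [Expr [Expr a] [Expr d]]]]]]]
  [Node p [Node p [Node p [Node p [Expr [Expr [Expr d] [Expr a]] [Expr d]]]]]]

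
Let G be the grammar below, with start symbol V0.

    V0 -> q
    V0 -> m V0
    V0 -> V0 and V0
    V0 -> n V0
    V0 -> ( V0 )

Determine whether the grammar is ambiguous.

Witness: m q and q

Derivation 1: V0 ⇒ m V0 ⇒ m V0 and V0 ⇒ m q and V0 ⇒ m q and q
Derivation 2: V0 ⇒ V0 and V0 ⇒ m V0 and V0 ⇒ m q and V0 ⇒ m q and q

Two distinct leftmost derivations for the same string.

Ambiguous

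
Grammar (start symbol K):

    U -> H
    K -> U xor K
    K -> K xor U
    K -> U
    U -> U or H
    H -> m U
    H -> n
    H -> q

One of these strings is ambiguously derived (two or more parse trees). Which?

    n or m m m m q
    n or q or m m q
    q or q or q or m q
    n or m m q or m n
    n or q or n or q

n or m m q or m n

n or m m m m q: 1 tree
n or q or m m q: 1 tree
q or q or q or m q: 1 tree
n or m m q or m n: 3 trees
n or q or n or q: 1 tree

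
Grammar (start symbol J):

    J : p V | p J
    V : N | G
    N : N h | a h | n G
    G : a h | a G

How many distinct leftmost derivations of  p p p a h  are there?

Parse trees for p p p a h:
  [J p [J p [J p [V [N a h]]]]]
  [J p [J p [J p [V [G a h]]]]]

2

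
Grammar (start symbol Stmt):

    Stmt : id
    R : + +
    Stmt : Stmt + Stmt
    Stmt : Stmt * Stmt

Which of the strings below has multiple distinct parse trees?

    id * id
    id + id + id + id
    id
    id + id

id * id: 1 tree
id + id + id + id: 5 trees
id: 1 tree
id + id: 1 tree

id + id + id + id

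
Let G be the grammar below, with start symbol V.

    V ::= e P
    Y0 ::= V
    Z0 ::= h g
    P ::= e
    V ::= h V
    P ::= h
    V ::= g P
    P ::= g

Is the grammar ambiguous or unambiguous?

Unambiguous

Only V, P are reachable from V; ignoring the rest: Each reachable nonterminal has at most one production per leading terminal, and all productions are right-linear; the derivation is determined token-by-token.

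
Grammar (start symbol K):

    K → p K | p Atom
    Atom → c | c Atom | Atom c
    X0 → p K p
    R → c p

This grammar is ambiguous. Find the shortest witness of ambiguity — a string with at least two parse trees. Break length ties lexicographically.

p c c

length 2: no string has ≥2 trees
length 3: p c c has 2 parse trees

Two derivations of p c c:
  K ⇒ p Atom ⇒ p c Atom ⇒ p c c
  K ⇒ p Atom ⇒ p Atom c ⇒ p c c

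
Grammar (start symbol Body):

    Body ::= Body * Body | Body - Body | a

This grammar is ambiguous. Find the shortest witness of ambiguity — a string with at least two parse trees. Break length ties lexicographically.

a * a * a

length 1: no string has ≥2 trees
length 3: no string has ≥2 trees
length 5: a * a * a has 2 parse trees

Two derivations of a * a * a:
  Body ⇒ Body * Body ⇒ Body * Body * Body ⇒ a * Body * Body ⇒ a * a * Body ⇒ a * a * a
  Body ⇒ Body * Body ⇒ a * Body ⇒ a * Body * Body ⇒ a * a * Body ⇒ a * a * a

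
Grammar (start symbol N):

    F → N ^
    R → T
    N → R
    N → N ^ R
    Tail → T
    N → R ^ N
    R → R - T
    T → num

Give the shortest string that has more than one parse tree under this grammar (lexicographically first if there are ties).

num ^ num

length 1: no string has ≥2 trees
length 3: num ^ num has 2 parse trees

Two derivations of num ^ num:
  N ⇒ N ^ R ⇒ R ^ R ⇒ T ^ R ⇒ num ^ R ⇒ num ^ T ⇒ num ^ num
  N ⇒ R ^ N ⇒ T ^ N ⇒ num ^ N ⇒ num ^ R ⇒ num ^ T ⇒ num ^ num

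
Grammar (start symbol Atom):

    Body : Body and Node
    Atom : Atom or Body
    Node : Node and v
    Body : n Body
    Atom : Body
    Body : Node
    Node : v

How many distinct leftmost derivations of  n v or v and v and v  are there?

4

Parse trees for n v or v and v and v:
  [Atom [Atom [Body n [Body [Node v]]]] or [Body [Body [Node v]] and [Node [Node v] and v]]]
  [Atom [Atom [Body n [Body [Node v]]]] or [Body [Body [Body [Node v]] and [Node v]] and [Node v]]]
  [Atom [Atom [Body n [Body [Node v]]]] or [Body [Body [Node [Node v] and v]] and [Node v]]]
  [Atom [Atom [Body n [Body [Node v]]]] or [Body [Node [Node [Node v] and v] and v]]]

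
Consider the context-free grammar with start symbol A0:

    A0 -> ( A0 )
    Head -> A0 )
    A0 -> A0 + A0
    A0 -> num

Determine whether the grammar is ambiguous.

Ambiguous

Witness: num + num + num

Derivation 1: A0 ⇒ A0 + A0 ⇒ A0 + A0 + A0 ⇒ num + A0 + A0 ⇒ num + num + A0 ⇒ num + num + num
Derivation 2: A0 ⇒ A0 + A0 ⇒ num + A0 ⇒ num + A0 + A0 ⇒ num + num + A0 ⇒ num + num + num

Two distinct leftmost derivations for the same string.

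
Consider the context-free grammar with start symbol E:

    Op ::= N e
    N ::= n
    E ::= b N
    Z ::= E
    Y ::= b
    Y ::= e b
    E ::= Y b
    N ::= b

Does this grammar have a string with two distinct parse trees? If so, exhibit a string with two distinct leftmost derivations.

Witness: b b

Derivation 1: E ⇒ b N ⇒ b b
Derivation 2: E ⇒ Y b ⇒ b b

Two distinct leftmost derivations for the same string.

Ambiguous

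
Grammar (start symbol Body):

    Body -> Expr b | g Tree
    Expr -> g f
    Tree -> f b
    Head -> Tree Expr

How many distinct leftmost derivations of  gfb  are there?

2

Parse trees for gfb:
  [Body [Expr g f] b]
  [Body g [Tree f b]]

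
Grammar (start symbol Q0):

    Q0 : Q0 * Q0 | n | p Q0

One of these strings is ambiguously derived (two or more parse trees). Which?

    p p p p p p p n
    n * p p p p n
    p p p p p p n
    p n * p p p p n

p p p p p p p n: 1 tree
n * p p p p n: 1 tree
p p p p p p n: 1 tree
p n * p p p p n: 2 trees

p n * p p p p n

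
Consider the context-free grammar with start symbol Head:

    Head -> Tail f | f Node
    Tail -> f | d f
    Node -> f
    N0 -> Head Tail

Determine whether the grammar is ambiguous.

Witness: f f

Derivation 1: Head ⇒ Tail f ⇒ f f
Derivation 2: Head ⇒ f Node ⇒ f f

Two distinct leftmost derivations for the same string.

Ambiguous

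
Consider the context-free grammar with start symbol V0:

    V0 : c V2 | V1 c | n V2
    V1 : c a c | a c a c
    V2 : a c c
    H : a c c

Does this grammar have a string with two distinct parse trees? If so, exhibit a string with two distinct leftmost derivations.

Ambiguous

Witness: c a c c

Derivation 1: V0 ⇒ c V2 ⇒ c a c c
Derivation 2: V0 ⇒ V1 c ⇒ c a c c

Two distinct leftmost derivations for the same string.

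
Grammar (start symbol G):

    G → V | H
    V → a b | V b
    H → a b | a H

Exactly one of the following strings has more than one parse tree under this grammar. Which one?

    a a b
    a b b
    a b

a a b: 1 tree
a b b: 1 tree
a b: 2 trees

a b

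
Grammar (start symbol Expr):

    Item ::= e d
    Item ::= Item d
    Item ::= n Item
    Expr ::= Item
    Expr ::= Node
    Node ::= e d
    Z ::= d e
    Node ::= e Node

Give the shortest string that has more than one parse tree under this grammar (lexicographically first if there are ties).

e d

length 2: e d has 2 parse trees

Two derivations of e d:
  Expr ⇒ Item ⇒ e d
  Expr ⇒ Node ⇒ e d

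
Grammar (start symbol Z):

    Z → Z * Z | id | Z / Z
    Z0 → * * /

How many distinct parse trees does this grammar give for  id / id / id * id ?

5

Parse trees for id / id / id * id:
  [Z [Z [Z id] / [Z [Z id] / [Z id]]] * [Z id]]
  [Z [Z [Z [Z id] / [Z id]] / [Z id]] * [Z id]]
  [Z [Z id] / [Z [Z [Z id] / [Z id]] * [Z id]]]
  [Z [Z id] / [Z [Z id] / [Z [Z id] * [Z id]]]]
  [Z [Z [Z id] / [Z id]] / [Z [Z id] * [Z id]]]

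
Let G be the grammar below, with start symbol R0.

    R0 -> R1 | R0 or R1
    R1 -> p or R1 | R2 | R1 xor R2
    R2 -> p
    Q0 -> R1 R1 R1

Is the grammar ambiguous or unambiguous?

Ambiguous

Witness: p or p

Derivation 1: R0 ⇒ R1 ⇒ p or R1 ⇒ p or R2 ⇒ p or p
Derivation 2: R0 ⇒ R0 or R1 ⇒ R1 or R1 ⇒ R2 or R1 ⇒ p or R1 ⇒ p or R2 ⇒ p or p

Two distinct leftmost derivations for the same string.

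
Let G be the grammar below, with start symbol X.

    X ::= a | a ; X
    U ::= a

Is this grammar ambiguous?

Only X is reachable from X; ignoring the rest: The reachable grammar is A → atom sep A | atom. Each atom is followed by either the separator (recurse) or end-of-string (stop) — no choice point.

Unambiguous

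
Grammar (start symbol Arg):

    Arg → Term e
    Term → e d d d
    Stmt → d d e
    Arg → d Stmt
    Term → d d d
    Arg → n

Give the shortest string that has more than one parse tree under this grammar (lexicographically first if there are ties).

d d d e

length 1: no string has ≥2 trees
length 4: d d d e has 2 parse trees

Two derivations of d d d e:
  Arg ⇒ Term e ⇒ d d d e
  Arg ⇒ d Stmt ⇒ d d d e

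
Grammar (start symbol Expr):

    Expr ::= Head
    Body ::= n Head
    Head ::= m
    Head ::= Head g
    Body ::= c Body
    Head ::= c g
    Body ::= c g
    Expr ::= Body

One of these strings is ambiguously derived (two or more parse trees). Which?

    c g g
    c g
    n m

c g g: 1 tree
c g: 2 trees
n m: 1 tree

c g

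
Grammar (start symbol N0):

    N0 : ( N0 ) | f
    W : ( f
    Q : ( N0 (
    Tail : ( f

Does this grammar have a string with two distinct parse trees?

Unambiguous

(W, Q, Tail are unreachable from N0, so their rules don't affect L(N0).) Each string is a nest of matched brackets around a single atom. An opening bracket forces the recursive rule; an atom forces the base rule.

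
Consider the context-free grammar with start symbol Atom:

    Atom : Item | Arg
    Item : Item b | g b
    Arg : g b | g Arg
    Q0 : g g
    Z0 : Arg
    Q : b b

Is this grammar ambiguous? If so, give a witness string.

Ambiguous

Witness: g b

Derivation 1: Atom ⇒ Item ⇒ g b
Derivation 2: Atom ⇒ Arg ⇒ g b

Two distinct leftmost derivations for the same string.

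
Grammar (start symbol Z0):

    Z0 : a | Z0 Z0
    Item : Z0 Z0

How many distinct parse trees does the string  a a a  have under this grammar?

Parse trees for a a a:
  [Z0 [Z0 a] [Z0 [Z0 a] [Z0 a]]]
  [Z0 [Z0 [Z0 a] [Z0 a]] [Z0 a]]

2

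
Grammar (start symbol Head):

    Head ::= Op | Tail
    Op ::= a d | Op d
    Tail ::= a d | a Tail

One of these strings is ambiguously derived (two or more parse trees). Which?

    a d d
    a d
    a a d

a d d: 1 tree
a d: 2 trees
a a d: 1 tree

a d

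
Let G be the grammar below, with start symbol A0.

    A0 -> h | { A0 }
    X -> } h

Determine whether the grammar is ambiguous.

(X is unreachable from A0, so its rules don't affect L(A0).) Each string is a nest of matched brackets around a single atom. An opening bracket forces the recursive rule; an atom forces the base rule.

Unambiguous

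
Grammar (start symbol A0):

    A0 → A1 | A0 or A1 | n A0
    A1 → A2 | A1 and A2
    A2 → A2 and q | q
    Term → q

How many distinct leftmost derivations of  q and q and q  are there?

Parse trees for q and q and q:
  [A0 [A1 [A2 [A2 [A2 q] and q] and q]]]
  [A0 [A1 [A1 [A2 q]] and [A2 [A2 q] and q]]]
  [A0 [A1 [A1 [A2 [A2 q] and q]] and [A2 q]]]
  [A0 [A1 [A1 [A1 [A2 q]] and [A2 q]] and [A2 q]]]

4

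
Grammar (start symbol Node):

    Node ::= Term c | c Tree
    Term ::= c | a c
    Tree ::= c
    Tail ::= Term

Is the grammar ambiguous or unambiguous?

Witness: c c

Derivation 1: Node ⇒ Term c ⇒ c c
Derivation 2: Node ⇒ c Tree ⇒ c c

Two distinct leftmost derivations for the same string.

Ambiguous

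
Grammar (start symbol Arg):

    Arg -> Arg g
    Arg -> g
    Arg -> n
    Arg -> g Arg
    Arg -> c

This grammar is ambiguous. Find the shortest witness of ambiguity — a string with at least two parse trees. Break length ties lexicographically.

length 1: no string has ≥2 trees
length 2: g g has 2 parse trees

Two derivations of g g:
  Arg ⇒ Arg g ⇒ g g
  Arg ⇒ g Arg ⇒ g g

g g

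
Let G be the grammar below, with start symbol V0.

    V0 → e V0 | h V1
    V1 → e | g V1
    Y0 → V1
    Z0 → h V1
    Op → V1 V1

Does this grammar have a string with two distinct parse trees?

Unambiguous

Only V0, V1 are reachable from V0; ignoring the rest: Restricted to the reachable nonterminals, every rule has the form A → t or A → t B, and no two rules for the same A share a first terminal. The grammar encodes a DFA — one run per string.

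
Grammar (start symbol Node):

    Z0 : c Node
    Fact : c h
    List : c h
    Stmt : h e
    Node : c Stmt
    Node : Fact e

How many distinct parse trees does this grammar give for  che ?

Parse trees for che:
  [Node c [Stmt h e]]
  [Node [Fact c h] e]

2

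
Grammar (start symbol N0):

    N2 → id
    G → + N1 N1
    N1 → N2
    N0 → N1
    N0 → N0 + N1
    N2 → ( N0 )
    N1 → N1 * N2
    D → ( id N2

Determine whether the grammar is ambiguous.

(G, D are unreachable from N0, so their rules don't affect L(N0).) The grammar is stratified — N0 handles '+' (left-recursive), N1 handles '*', N2 atoms. Each operator has a fixed associativity and precedence level, so every string has one parse.

Unambiguous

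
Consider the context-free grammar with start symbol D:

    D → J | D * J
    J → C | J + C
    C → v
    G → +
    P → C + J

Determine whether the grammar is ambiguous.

Only D, J, C are reachable from D; ignoring the rest: D → D * J | J  ;  J → J + C | C  — a left-associative chain with C at the bottom. Each string factors uniquely by precedence.

Unambiguous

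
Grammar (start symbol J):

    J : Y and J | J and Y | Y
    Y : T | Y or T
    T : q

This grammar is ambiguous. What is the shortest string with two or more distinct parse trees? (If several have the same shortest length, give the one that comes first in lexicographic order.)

q and q

length 1: no string has ≥2 trees
length 3: q and q has 2 parse trees

Two derivations of q and q:
  J ⇒ Y and J ⇒ T and J ⇒ q and J ⇒ q and Y ⇒ q and T ⇒ q and q
  J ⇒ J and Y ⇒ Y and Y ⇒ T and Y ⇒ q and Y ⇒ q and T ⇒ q and q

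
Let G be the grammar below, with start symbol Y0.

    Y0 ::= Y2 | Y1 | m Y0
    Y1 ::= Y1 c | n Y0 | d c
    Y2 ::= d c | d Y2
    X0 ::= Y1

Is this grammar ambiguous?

Ambiguous

Witness: d c

Derivation 1: Y0 ⇒ Y2 ⇒ d c
Derivation 2: Y0 ⇒ Y1 ⇒ d c

Two distinct leftmost derivations for the same string.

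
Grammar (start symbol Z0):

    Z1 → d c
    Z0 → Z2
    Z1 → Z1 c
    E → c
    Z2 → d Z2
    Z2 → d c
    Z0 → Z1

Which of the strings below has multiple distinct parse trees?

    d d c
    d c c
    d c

d d c: 1 tree
d c c: 1 tree
d c: 2 trees

d c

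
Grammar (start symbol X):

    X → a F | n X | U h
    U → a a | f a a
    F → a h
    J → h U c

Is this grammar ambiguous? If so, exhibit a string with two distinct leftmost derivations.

Ambiguous

Witness: a a h

Derivation 1: X ⇒ a F ⇒ a a h
Derivation 2: X ⇒ U h ⇒ a a h

Two distinct leftmost derivations for the same string.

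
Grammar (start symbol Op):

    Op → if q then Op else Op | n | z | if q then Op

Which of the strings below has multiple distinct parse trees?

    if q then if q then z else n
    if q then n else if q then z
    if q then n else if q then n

if q then if q then z else n

if q then if q then z else n: 2 trees
if q then n else if q then z: 1 tree
if q then n else if q then n: 1 tree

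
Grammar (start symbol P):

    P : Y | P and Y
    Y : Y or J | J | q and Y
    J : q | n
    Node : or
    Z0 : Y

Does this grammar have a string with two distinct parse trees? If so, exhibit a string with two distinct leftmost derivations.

Ambiguous

Witness: q and n

Derivation 1: P ⇒ Y ⇒ q and Y ⇒ q and J ⇒ q and n
Derivation 2: P ⇒ P and Y ⇒ Y and Y ⇒ J and Y ⇒ q and Y ⇒ q and J ⇒ q and n

Two distinct leftmost derivations for the same string.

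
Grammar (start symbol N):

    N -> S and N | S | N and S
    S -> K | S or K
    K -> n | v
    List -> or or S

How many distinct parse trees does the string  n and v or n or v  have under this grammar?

2

Parse trees for n and v or n or v:
  [N [S [K n]] and [N [S [S [S [K v]] or [K n]] or [K v]]]]
  [N [N [S [K n]]] and [S [S [S [K v]] or [K n]] or [K v]]]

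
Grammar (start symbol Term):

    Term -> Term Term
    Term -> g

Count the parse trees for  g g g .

2

Parse trees for g g g:
  [Term [Term g] [Term [Term g] [Term g]]]
  [Term [Term [Term g] [Term g]] [Term g]]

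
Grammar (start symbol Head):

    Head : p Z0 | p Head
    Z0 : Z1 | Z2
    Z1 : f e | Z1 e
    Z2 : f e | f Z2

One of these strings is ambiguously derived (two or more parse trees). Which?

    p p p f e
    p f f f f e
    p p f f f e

p p p f e: 2 trees
p f f f f e: 1 tree
p p f f f e: 1 tree

p p p f e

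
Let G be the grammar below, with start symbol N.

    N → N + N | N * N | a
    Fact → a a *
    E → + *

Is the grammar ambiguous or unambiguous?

Witness: a * a * a

Derivation 1: N ⇒ N * N ⇒ N * N * N ⇒ a * N * N ⇒ a * a * N ⇒ a * a * a
Derivation 2: N ⇒ N * N ⇒ a * N ⇒ a * N * N ⇒ a * a * N ⇒ a * a * a

Two distinct leftmost derivations for the same string.

Ambiguous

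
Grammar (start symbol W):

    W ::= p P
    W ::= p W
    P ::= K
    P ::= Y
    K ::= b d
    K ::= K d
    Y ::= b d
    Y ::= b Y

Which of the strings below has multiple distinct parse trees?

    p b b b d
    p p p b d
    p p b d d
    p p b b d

p p p b d

p b b b d: 1 tree
p p p b d: 2 trees
p p b d d: 1 tree
p p b b d: 1 tree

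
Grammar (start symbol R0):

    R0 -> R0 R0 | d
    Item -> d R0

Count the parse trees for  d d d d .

Parse trees for d d d d:
  [R0 [R0 d] [R0 [R0 d] [R0 [R0 d] [R0 d]]]]
  [R0 [R0 d] [R0 [R0 [R0 d] [R0 d]] [R0 d]]]
  [R0 [R0 [R0 d] [R0 d]] [R0 [R0 d] [R0 d]]]
  [R0 [R0 [R0 d] [R0 [R0 d] [R0 d]]] [R0 d]]
  [R0 [R0 [R0 [R0 d] [R0 d]] [R0 d]] [R0 d]]

5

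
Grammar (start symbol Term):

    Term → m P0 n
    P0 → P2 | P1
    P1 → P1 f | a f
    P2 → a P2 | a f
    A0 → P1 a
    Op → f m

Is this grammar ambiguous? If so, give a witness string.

Ambiguous

Witness: m a f n

Derivation 1: Term ⇒ m P0 n ⇒ m P2 n ⇒ m a f n
Derivation 2: Term ⇒ m P0 n ⇒ m P1 n ⇒ m a f n

Two distinct leftmost derivations for the same string.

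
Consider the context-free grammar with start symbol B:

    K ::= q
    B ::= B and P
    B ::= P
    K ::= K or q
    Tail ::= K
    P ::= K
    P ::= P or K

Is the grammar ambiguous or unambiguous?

Ambiguous

Witness: q or q

Derivation 1: B ⇒ P ⇒ K ⇒ K or q ⇒ q or q
Derivation 2: B ⇒ P ⇒ P or K ⇒ K or K ⇒ q or K ⇒ q or q

Two distinct leftmost derivations for the same string.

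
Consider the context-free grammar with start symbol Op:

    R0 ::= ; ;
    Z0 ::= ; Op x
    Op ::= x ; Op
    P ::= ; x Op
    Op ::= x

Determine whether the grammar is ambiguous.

Unambiguous

Only Op is reachable from Op; ignoring the rest: The reachable grammar is A → atom sep A | atom. Each atom is followed by either the separator (recurse) or end-of-string (stop) — no choice point.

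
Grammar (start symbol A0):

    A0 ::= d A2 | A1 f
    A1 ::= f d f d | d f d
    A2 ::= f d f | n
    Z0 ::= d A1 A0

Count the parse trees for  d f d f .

Parse trees for d f d f:
  [A0 d [A2 f d f]]
  [A0 [A1 d f d] f]

2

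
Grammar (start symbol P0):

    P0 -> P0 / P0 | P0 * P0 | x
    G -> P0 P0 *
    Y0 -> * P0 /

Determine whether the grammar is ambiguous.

Witness: x * x * x

Derivation 1: P0 ⇒ P0 * P0 ⇒ P0 * P0 * P0 ⇒ x * P0 * P0 ⇒ x * x * P0 ⇒ x * x * x
Derivation 2: P0 ⇒ P0 * P0 ⇒ x * P0 ⇒ x * P0 * P0 ⇒ x * x * P0 ⇒ x * x * x

Two distinct leftmost derivations for the same string.

Ambiguous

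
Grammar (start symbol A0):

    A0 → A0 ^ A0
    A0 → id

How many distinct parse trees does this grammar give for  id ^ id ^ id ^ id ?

Parse trees for id ^ id ^ id ^ id:
  [A0 [A0 id] ^ [A0 [A0 id] ^ [A0 [A0 id] ^ [A0 id]]]]
  [A0 [A0 id] ^ [A0 [A0 [A0 id] ^ [A0 id]] ^ [A0 id]]]
  [A0 [A0 [A0 id] ^ [A0 id]] ^ [A0 [A0 id] ^ [A0 id]]]
  [A0 [A0 [A0 id] ^ [A0 [A0 id] ^ [A0 id]]] ^ [A0 id]]
  [A0 [A0 [A0 [A0 id] ^ [A0 id]] ^ [A0 id]] ^ [A0 id]]

5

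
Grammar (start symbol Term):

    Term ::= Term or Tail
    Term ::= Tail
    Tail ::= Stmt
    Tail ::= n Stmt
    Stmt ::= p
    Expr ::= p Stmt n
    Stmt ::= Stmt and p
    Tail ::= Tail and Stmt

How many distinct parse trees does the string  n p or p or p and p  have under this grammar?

2

Parse trees for n p or p or p and p:
  [Term [Term [Term [Tail n [Stmt p]]] or [Tail [Stmt p]]] or [Tail [Stmt [Stmt p] and p]]]
  [Term [Term [Term [Tail n [Stmt p]]] or [Tail [Stmt p]]] or [Tail [Tail [Stmt p]] and [Stmt p]]]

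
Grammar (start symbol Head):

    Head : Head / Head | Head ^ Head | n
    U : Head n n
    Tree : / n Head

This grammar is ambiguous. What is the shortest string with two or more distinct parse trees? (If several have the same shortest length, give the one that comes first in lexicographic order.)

n / n / n

length 1: no string has ≥2 trees
length 3: no string has ≥2 trees
length 5: n / n / n has 2 parse trees

Two derivations of n / n / n:
  Head ⇒ Head / Head ⇒ Head / Head / Head ⇒ n / Head / Head ⇒ n / n / Head ⇒ n / n / n
  Head ⇒ Head / Head ⇒ n / Head ⇒ n / Head / Head ⇒ n / n / Head ⇒ n / n / n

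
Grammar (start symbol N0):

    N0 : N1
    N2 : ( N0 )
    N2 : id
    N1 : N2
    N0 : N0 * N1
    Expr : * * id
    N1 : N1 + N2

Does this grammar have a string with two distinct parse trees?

Unambiguous

Only N0, N1, N2 are reachable from N0; ignoring the rest: The grammar is stratified — N0 handles '*' (left-recursive), N1 handles '+', N2 atoms. Each operator has a fixed associativity and precedence level, so every string has one parse.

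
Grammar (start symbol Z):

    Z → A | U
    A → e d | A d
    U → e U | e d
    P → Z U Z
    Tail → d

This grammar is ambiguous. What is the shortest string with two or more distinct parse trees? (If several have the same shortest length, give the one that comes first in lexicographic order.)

e d

length 2: e d has 2 parse trees

Two derivations of e d:
  Z ⇒ A ⇒ e d
  Z ⇒ U ⇒ e d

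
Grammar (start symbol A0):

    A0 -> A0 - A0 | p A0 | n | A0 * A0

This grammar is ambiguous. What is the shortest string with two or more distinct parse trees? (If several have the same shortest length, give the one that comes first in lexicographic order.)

p n * n

length 1: no string has ≥2 trees
length 2: no string has ≥2 trees
length 3: no string has ≥2 trees
length 4: p n * n has 2 parse trees

Two derivations of p n * n:
  A0 ⇒ p A0 ⇒ p A0 * A0 ⇒ p n * A0 ⇒ p n * n
  A0 ⇒ A0 * A0 ⇒ p A0 * A0 ⇒ p n * A0 ⇒ p n * n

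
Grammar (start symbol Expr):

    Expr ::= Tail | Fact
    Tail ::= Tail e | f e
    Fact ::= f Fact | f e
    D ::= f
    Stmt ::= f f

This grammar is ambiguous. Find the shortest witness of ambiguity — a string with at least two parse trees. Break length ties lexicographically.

length 2: f e has 2 parse trees

Two derivations of f e:
  Expr ⇒ Tail ⇒ f e
  Expr ⇒ Fact ⇒ f e

f e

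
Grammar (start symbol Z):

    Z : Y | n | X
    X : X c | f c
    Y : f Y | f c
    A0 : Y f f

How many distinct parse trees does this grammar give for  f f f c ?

Parse trees for f f f c:
  [Z [Y f [Y f [Y f c]]]]

1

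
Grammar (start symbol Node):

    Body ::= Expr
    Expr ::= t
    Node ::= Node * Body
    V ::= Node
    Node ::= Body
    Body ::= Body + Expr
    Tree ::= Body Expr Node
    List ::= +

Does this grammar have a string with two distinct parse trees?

Unambiguous

(List, Tree, V are unreachable from Node, so their rules don't affect L(Node).) The grammar is stratified — Node handles '*' (left-recursive), Body handles '+', Expr atoms. Each operator has a fixed associativity and precedence level, so every string has one parse.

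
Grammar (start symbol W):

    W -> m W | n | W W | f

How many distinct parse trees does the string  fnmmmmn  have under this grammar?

Parse trees for fnmmmmn:
  [W [W f] [W [W n] [W m [W m [W m [W m [W n]]]]]]]
  [W [W [W f] [W n]] [W m [W m [W m [W m [W n]]]]]]

2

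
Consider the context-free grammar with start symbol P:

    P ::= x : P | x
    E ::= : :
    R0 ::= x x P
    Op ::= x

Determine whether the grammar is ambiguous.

Unambiguous

Only P is reachable from P; ignoring the rest: Right-recursive list with a separator: after each atom, whether the separator follows determines the rule. One parse per string.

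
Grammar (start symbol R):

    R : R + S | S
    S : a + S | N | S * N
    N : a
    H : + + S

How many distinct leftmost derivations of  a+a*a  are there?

Parse trees for a+a*a:
  [R [R [S [N a]]] + [S [S [N a]] * [N a]]]
  [R [S a + [S [S [N a]] * [N a]]]]
  [R [S [S a + [S [N a]]] * [N a]]]

3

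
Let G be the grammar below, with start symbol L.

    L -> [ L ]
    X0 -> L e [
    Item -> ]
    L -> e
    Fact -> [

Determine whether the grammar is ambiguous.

Unambiguous

Only L is reachable from L; ignoring the rest: L(L) is { openⁿ atom closeⁿ : n ≥ 0 }. The bracket depth fixes n, and the derivation is forced at every step.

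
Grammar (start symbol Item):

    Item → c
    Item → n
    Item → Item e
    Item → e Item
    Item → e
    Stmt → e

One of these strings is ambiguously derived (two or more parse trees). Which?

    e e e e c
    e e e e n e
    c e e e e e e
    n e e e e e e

e e e e n e

e e e e c: 1 tree
e e e e n e: 5 trees
c e e e e e e: 1 tree
n e e e e e e: 1 tree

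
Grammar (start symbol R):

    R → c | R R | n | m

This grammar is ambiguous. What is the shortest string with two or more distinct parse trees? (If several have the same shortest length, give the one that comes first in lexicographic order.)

c c c

length 1: no string has ≥2 trees
length 2: no string has ≥2 trees
length 3: c c c has 2 parse trees

Two derivations of c c c:
  R ⇒ R R ⇒ c R ⇒ c R R ⇒ c c R ⇒ c c c
  R ⇒ R R ⇒ R R R ⇒ c R R ⇒ c c R ⇒ c c c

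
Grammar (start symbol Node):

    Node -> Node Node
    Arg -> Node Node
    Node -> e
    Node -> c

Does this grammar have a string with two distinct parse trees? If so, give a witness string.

Ambiguous

Witness: c c c

Derivation 1: Node ⇒ Node Node ⇒ Node Node Node ⇒ c Node Node ⇒ c c Node ⇒ c c c
Derivation 2: Node ⇒ Node Node ⇒ c Node ⇒ c Node Node ⇒ c c Node ⇒ c c c

Two distinct leftmost derivations for the same string.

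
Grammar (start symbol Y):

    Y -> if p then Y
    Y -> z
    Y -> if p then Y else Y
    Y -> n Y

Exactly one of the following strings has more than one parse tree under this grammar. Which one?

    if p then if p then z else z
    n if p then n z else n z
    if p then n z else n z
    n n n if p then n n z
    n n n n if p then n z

if p then if p then z else z: 2 trees
n if p then n z else n z: 1 tree
if p then n z else n z: 1 tree
n n n if p then n n z: 1 tree
n n n n if p then n z: 1 tree

if p then if p then z else z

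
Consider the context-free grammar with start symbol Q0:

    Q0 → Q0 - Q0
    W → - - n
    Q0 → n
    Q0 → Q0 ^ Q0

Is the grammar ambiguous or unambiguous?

Ambiguous

Witness: n - n - n

Derivation 1: Q0 ⇒ Q0 - Q0 ⇒ Q0 - Q0 - Q0 ⇒ n - Q0 - Q0 ⇒ n - n - Q0 ⇒ n - n - n
Derivation 2: Q0 ⇒ Q0 - Q0 ⇒ n - Q0 ⇒ n - Q0 - Q0 ⇒ n - n - Q0 ⇒ n - n - n

Two distinct leftmost derivations for the same string.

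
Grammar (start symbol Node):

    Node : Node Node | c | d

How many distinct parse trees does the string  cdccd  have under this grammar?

Parse trees for cdccd (showing first 6 of 14):
  [Node [Node c] [Node [Node d] [Node [Node c] [Node [Node c] [Node d]]]]]
  [Node [Node c] [Node [Node d] [Node [Node [Node c] [Node c]] [Node d]]]]
  [Node [Node c] [Node [Node [Node d] [Node c]] [Node [Node c] [Node d]]]]
  [Node [Node c] [Node [Node [Node d] [Node [Node c] [Node c]]] [Node d]]]
  [Node [Node c] [Node [Node [Node [Node d] [Node c]] [Node c]] [Node d]]]
  [Node [Node [Node c] [Node d]] [Node [Node c] [Node [Node c] [Node d]]]]

14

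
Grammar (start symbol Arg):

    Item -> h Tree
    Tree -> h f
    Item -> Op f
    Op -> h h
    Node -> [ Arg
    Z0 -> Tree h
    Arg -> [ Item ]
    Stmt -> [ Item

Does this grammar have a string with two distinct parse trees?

Ambiguous

Witness: [ h h f ]

Derivation 1: Arg ⇒ [ Item ] ⇒ [ h Tree ] ⇒ [ h h f ]
Derivation 2: Arg ⇒ [ Item ] ⇒ [ Op f ] ⇒ [ h h f ]

Two distinct leftmost derivations for the same string.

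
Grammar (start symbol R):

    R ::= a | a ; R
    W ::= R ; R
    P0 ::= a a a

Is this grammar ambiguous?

(W, P0 are unreachable from R, so their rules don't affect L(R).) Right-recursive list with a separator: after each atom, whether the separator follows determines the rule. One parse per string.

Unambiguous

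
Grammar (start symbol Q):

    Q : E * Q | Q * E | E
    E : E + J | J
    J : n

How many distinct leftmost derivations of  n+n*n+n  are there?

Parse trees for n+n*n+n:
  [Q [E [E [J n]] + [J n]] * [Q [E [E [J n]] + [J n]]]]
  [Q [Q [E [E [J n]] + [J n]]] * [E [E [J n]] + [J n]]]

2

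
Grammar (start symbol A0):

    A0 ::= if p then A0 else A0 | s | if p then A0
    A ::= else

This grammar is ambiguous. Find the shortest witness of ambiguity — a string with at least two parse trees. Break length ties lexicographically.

if p then if p then s else s

length 1: no string has ≥2 trees
length 4: no string has ≥2 trees
length 6: no string has ≥2 trees
length 7: no string has ≥2 trees
length 9: if p then if p then s else s has 2 parse trees

Two derivations of if p then if p then s else s:
  A0 ⇒ if p then A0 else A0 ⇒ if p then if p then A0 else A0 ⇒ if p then if p then s else A0 ⇒ if p then if p then s else s
  A0 ⇒ if p then A0 ⇒ if p then if p then A0 else A0 ⇒ if p then if p then s else A0 ⇒ if p then if p then s else s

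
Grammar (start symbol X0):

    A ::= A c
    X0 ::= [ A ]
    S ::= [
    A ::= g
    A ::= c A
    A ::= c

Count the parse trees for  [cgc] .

2

Parse trees for [cgc]:
  [X0 [ [A [A c [A g]] c] ]]
  [X0 [ [A c [A [A g] c]] ]]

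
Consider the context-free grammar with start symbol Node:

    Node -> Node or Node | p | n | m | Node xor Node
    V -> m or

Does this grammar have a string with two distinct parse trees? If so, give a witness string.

Ambiguous

Witness: m or m or m

Derivation 1: Node ⇒ Node or Node ⇒ Node or Node or Node ⇒ m or Node or Node ⇒ m or m or Node ⇒ m or m or m
Derivation 2: Node ⇒ Node or Node ⇒ m or Node ⇒ m or Node or Node ⇒ m or m or Node ⇒ m or m or m

Two distinct leftmost derivations for the same string.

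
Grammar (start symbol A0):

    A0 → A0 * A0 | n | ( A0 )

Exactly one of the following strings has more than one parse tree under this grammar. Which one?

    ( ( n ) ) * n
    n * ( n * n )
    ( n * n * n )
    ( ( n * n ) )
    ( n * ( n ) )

( n * n * n )

( ( n ) ) * n: 1 tree
n * ( n * n ): 1 tree
( n * n * n ): 2 trees
( ( n * n ) ): 1 tree
( n * ( n ) ): 1 tree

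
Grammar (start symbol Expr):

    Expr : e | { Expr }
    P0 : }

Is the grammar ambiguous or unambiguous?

Only Expr is reachable from Expr; ignoring the rest: Each string is a nest of matched brackets around a single atom. An opening bracket forces the recursive rule; an atom forces the base rule.

Unambiguous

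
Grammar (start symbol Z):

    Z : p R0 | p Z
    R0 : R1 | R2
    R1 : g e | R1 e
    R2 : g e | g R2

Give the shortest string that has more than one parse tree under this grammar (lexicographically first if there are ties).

p g e

length 3: p g e has 2 parse trees

Two derivations of p g e:
  Z ⇒ p R0 ⇒ p R1 ⇒ p g e
  Z ⇒ p R0 ⇒ p R2 ⇒ p g e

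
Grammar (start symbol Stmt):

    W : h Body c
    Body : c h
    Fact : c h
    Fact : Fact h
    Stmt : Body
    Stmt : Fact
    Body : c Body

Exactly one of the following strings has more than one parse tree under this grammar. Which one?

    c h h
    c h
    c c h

c h

c h h: 1 tree
c h: 2 trees
c c h: 1 tree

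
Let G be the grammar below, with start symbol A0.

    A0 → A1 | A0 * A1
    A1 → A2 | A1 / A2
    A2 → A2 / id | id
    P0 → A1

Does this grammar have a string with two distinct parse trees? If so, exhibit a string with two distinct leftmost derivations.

Ambiguous

Witness: id / id

Derivation 1: A0 ⇒ A1 ⇒ A2 ⇒ A2 / id ⇒ id / id
Derivation 2: A0 ⇒ A1 ⇒ A1 / A2 ⇒ A2 / A2 ⇒ id / A2 ⇒ id / id

Two distinct leftmost derivations for the same string.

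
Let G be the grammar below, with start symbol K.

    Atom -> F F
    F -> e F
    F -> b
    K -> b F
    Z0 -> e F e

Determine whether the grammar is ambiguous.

Unambiguous

(Z0, Atom are unreachable from K, so their rules don't affect L(K).) The reachable rules are right-linear with at most one rule per (nonterminal, next-terminal) pair. Each input token forces the next rule, so parsing is deterministic.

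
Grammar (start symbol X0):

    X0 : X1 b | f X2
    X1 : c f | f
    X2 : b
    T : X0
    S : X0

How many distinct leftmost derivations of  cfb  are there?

1

Parse trees for cfb:
  [X0 [X1 c f] b]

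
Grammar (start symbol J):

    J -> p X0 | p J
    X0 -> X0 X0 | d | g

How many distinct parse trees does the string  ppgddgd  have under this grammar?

Parse trees for ppgddgd (showing first 6 of 14):
  [J p [J p [X0 [X0 g] [X0 [X0 d] [X0 [X0 d] [X0 [X0 g] [X0 d]]]]]]]
  [J p [J p [X0 [X0 g] [X0 [X0 d] [X0 [X0 [X0 d] [X0 g]] [X0 d]]]]]]
  [J p [J p [X0 [X0 g] [X0 [X0 [X0 d] [X0 d]] [X0 [X0 g] [X0 d]]]]]]
  [J p [J p [X0 [X0 g] [X0 [X0 [X0 d] [X0 [X0 d] [X0 g]]] [X0 d]]]]]
  [J p [J p [X0 [X0 g] [X0 [X0 [X0 [X0 d] [X0 d]] [X0 g]] [X0 d]]]]]
  [J p [J p [X0 [X0 [X0 g] [X0 d]] [X0 [X0 d] [X0 [X0 g] [X0 d]]]]]]

14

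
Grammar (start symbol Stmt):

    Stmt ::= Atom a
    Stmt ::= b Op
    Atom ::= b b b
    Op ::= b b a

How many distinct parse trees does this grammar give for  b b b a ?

Parse trees for b b b a:
  [Stmt [Atom b b b] a]
  [Stmt b [Op b b a]]

2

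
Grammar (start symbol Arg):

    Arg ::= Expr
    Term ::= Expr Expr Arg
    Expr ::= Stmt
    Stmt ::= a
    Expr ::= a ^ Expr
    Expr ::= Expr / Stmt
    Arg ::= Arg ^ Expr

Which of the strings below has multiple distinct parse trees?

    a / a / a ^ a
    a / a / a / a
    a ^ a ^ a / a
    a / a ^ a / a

a ^ a ^ a / a

a / a / a ^ a: 1 tree
a / a / a / a: 1 tree
a ^ a ^ a / a: 7 trees
a / a ^ a / a: 1 tree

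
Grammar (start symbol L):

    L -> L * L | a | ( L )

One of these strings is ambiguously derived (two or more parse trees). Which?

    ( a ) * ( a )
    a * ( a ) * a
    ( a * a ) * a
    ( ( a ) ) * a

( a ) * ( a ): 1 tree
a * ( a ) * a: 2 trees
( a * a ) * a: 1 tree
( ( a ) ) * a: 1 tree

a * ( a ) * a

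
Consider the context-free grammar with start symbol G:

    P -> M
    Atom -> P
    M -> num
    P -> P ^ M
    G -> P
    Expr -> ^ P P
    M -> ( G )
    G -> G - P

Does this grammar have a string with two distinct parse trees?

Unambiguous

Only G, P, M are reachable from G; ignoring the rest: G → G - P | P  ;  P → P ^ M | M  — a left-associative chain with M at the bottom. Each string factors uniquely by precedence.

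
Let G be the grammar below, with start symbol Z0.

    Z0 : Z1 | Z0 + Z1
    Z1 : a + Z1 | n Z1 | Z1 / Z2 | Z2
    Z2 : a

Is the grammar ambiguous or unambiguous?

Witness: a + a

Derivation 1: Z0 ⇒ Z1 ⇒ a + Z1 ⇒ a + Z2 ⇒ a + a
Derivation 2: Z0 ⇒ Z0 + Z1 ⇒ Z1 + Z1 ⇒ Z2 + Z1 ⇒ a + Z1 ⇒ a + Z2 ⇒ a + a

Two distinct leftmost derivations for the same string.

Ambiguous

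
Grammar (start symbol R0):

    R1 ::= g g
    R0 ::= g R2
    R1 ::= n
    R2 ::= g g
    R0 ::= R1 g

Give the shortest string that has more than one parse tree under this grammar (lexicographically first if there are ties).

g g g

length 2: no string has ≥2 trees
length 3: g g g has 2 parse trees

Two derivations of g g g:
  R0 ⇒ g R2 ⇒ g g g
  R0 ⇒ R1 g ⇒ g g g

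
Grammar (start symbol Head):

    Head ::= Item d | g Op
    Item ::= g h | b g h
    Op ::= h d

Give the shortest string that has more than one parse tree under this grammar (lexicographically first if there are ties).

g h d

length 3: g h d has 2 parse trees

Two derivations of g h d:
  Head ⇒ Item d ⇒ g h d
  Head ⇒ g Op ⇒ g h d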